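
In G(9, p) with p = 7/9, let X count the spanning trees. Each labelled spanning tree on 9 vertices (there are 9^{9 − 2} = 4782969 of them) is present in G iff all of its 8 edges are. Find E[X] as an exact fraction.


K_9 has 9^{9 − 2} = 4782969 labelled spanning trees.
For each such spanning tree H, let X_H = 1 if all 8 edges of H are present in G. Then P[X_H = 1] = p^{8} = (7/9)^{8} = 5764801/43046721.
By linearity: E[X] = Σ_H E[X_H] = 4782969 · p^{8} = 4782969 · 5764801/43046721 = 5764801/9.
Numerically: E[X] ≈ 640533.

E[X] = 4782969 · (7/9)^{8} = 5764801/9 ≈ 640533.


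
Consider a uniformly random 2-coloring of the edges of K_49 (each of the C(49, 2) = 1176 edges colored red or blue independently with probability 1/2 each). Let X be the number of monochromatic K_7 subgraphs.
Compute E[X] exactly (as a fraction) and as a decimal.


Let X = Σ_S X_S over the C(49, 7) = 85900584 subsets S of size 7, where X_S = 1 if the K_7 on S is monochromatic.
For a fixed S, the K_7 on S has C(7, 2) = 21 edges. P[all 21 edges red] = (1/2)^21, and likewise for blue, so P[monochromatic] = 2·(1/2)^21 = 2^{1 − 21} = 1/1048576.
By linearity: E[X] = C(49, 7) · 2^{1 − 21} = 85900584 · 1/1048576 = 10737573/131072.
Numerically: E[X] ≈ 81.9212.

E[X] = C(49,7)·2^(1−C(7,2)) = 10737573/131072 ≈ 81.9212.


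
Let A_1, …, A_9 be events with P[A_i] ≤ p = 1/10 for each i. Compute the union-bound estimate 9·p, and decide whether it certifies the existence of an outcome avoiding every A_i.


Union bound: P[∪_{i=1}^{9} A_i] ≤ Σ_i P[A_i] ≤ 9·p = 9·(1/10) = 9/10.
Numerically: 9/10 ≈ 0.900.
Is 9/10 < 1? YES.
Since P[∪ A_i] ≤ 9/10 < 1, the complement has P[∩ A_i^c] ≥ 1 − 9/10 = 1/10 > 0, so some outcome avoids every A_i.

9·p = 9/10 ≈ 0.900; existence CERTIFIED by the union bound.


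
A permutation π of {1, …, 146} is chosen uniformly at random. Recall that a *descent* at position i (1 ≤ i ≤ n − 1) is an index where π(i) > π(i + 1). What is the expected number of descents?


Write X = Σ X_I over i = 1, …, 145, with X_I the indicator of one descent.
There are 145 indicators.
For each fixed i, the pair (π(i), π(i+1)) is a uniformly random ordered pair of distinct values from {1, …, 146}; by symmetry P[π(i) > π(i+1)] = 1/2.
By linearity: E[X] = 145 · (1/2) = (146 − 1) · (1/2) = 145/2 ≈ 72.500.

E[X] = 145/2 = 72.500.


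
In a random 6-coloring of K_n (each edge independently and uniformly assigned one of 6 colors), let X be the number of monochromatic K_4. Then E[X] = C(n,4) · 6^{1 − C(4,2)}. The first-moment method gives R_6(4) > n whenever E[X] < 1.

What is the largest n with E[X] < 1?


We need C(n, 4) · 6^{1 − 6} < 1, i.e. C(n, 4) < 6^{6 − 1} = 7776.
Check values of n near the boundary:
  n = 21: C(21, 4) = 5985; 5985 < 7776? YES
  n = 22: C(22, 4) = 7315; 7315 < 7776? YES
  n = 23: C(23, 4) = 8855; 8855 < 7776? NO
  n = 24: C(24, 4) = 10626; 10626 < 7776? NO
The largest n with C(n, 4) < 7776 is n = 22 (where E[X] = 7315/7776 ≈ 0.941). Hence R_6(4) > 22, i.e. R_6(4) ≥ 23.

Largest n = 22; hence R_6(4) > 22.


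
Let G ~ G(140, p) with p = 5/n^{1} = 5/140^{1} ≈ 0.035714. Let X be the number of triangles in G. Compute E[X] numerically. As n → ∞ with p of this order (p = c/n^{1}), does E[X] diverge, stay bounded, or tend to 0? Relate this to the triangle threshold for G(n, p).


Number of potential triangles: C(140, 3) = 447580.
Each occurs with probability p³ ≈ (0.035714)³ ≈ 4.5553936e-05.
By linearity: E[X] = C(140, 3)·p³ ≈ 447580 · 4.5553936e-05 ≈ 20.38903.
Here α = 1, so p = 5/n is exactly at the triangle threshold p ~ 1/n. Asymptotically E[X] → c³/6 = 5³/6 = 125/6 ≈ 20.83333, a bounded constant. In this regime the triangle count is asymptotically Poisson(c³/6).

E[X] ≈ 20.38903; in regime p = Θ(1/n^{1}) E[X] stays bounded (at the triangle threshold p ~ 1/n).


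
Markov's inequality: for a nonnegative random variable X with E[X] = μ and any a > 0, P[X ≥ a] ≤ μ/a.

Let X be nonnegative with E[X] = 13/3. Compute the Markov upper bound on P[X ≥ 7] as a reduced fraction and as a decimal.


μ = E[X] = 13/3, a = 7.
Markov: P[X ≥ 7] ≤ μ/a = (13/3)/7 = 13/21.
Numerically: ≈ 0.619048.
(Since a = 7 > μ = 4.333333, the bound 13/21 is < 1 and informative.)

P[X ≥ 7] ≤ 13/21 ≈ 0.619048.


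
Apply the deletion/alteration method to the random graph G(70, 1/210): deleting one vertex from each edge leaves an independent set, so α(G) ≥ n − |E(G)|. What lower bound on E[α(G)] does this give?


E[|E(G)|] = C(70, 2)·p = 2415 · (1/210) = 23/2.
E[α(G)] ≥ n − E[|E(G)|] = 70 − 23/2 = 117/2.
Numerically: ≈ 58.5000.
(This is only a lower bound; the true E[α(G)] may be larger.)

E[α(G)] ≥ 117/2 ≈ 58.5000.


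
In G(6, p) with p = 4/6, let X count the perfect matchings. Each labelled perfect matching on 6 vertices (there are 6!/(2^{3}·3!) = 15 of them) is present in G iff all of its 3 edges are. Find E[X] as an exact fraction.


K_6 has 6!/(2^{3}·3!) = 15 labelled perfect matchings.
For each such perfect matching H, let X_H = 1 if all 3 edges of H are present in G. Then P[X_H = 1] = p^{3} = (2/3)^{3} = 8/27.
By linearity of expectation: E[X] = Σ_H E[X_H] = 15 · p^{3} = 15 · 8/27 = 40/9.
Numerically: E[X] ≈ 4.444.

E[X] = 15 · (2/3)^{3} = 40/9 ≈ 4.444.


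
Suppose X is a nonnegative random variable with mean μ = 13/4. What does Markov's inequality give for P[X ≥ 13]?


μ = E[X] = 13/4, a = 13.
Markov: P[X ≥ 13] ≤ μ/a = (13/4)/13 = 1/4.
Numerically: ≈ 0.25000.
(Since a = 13 > μ = 3.25000, the bound 1/4 is < 1 and informative.)

P[X ≥ 13] ≤ 1/4 ≈ 0.25000.


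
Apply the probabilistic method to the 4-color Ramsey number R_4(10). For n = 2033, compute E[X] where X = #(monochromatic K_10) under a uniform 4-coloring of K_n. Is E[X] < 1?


E[X] = C(2033, 10) · 4^{1 − 45} = 325074373196988390113235240 · 4^{−44} = 325074373196988390113235240/309485009821345068724781056.
As a reduced fraction: E[X] = 40634296649623548764154405/38685626227668133590597632 ≈ 1.050.
Is E[X] < 1? NO.
Since E[X] ≥ 1, the first-moment bound is inconclusive at n = 2033; it does NOT by itself certify R_4(10) > 2033.

E[X] = 40634296649623548764154405/38685626227668133590597632 ≈ 1.050; E[X] ≥ 1; first-moment method inconclusive here.


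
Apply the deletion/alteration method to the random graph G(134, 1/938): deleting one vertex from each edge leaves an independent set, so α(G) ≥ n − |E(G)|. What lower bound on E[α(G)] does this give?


E[|E(G)|] = C(134, 2)·p = 8911 · (1/938) = 19/2.
E[α(G)] ≥ n − E[|E(G)|] = 134 − 19/2 = 249/2.
Numerically: ≈ 124.500000.
(This is only a lower bound; the true E[α(G)] may be larger.)

E[α(G)] ≥ 249/2 ≈ 124.500000.


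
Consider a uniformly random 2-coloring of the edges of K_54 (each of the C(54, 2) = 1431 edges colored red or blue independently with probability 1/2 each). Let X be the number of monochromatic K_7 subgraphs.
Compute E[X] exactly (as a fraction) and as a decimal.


Let X = Σ_S X_S over the C(54, 7) = 177100560 subsets S of size 7, where X_S = 1 if the K_7 on S is monochromatic.
For a fixed S, the K_7 on S has C(7, 2) = 21 edges. P[all 21 edges red] = (1/2)^21, and likewise for blue, so P[monochromatic] = 2·(1/2)^21 = 2^{1 − 21} = 1/1048576.
By linearity: E[X] = C(54, 7) · 2^{1 − 21} = 177100560 · 1/1048576 = 11068785/65536.
Numerically: E[X] ≈ 168.89626.

E[X] = C(54,7)·2^(1−C(7,2)) = 11068785/65536 ≈ 168.89626.


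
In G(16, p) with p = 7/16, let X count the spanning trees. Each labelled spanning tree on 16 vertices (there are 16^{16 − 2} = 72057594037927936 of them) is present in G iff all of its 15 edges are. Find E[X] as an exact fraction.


K_16 has 16^{16 − 2} = 72057594037927936 labelled spanning trees.
For each such spanning tree H, let X_H = 1 if all 15 edges of H are present in G. Then P[X_H = 1] = p^{15} = (7/16)^{15} = 4747561509943/1152921504606846976.
Summing the indicators: E[X] = Σ_H E[X_H] = 72057594037927936 · p^{15} = 72057594037927936 · 4747561509943/1152921504606846976 = 4747561509943/16.
Numerically: E[X] ≈ 2.96723e+11.

E[X] = 72057594037927936 · (7/16)^{15} = 4747561509943/16 ≈ 2.96723e+11.


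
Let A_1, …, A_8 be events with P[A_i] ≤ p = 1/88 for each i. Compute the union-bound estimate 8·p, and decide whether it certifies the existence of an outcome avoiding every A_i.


Union bound: P[∪_{i=1}^{8} A_i] ≤ Σ_i P[A_i] ≤ 8·p = 8·(1/88) = 1/11.
Numerically: 1/11 ≈ 0.09091.
Is 1/11 < 1? YES.
Since P[∪ A_i] ≤ 1/11 < 1, the complement has P[∩ A_i^c] ≥ 1 − 1/11 = 10/11 > 0, so some outcome avoids every A_i.

8·p = 1/11 ≈ 0.09091; existence CERTIFIED by the union bound.


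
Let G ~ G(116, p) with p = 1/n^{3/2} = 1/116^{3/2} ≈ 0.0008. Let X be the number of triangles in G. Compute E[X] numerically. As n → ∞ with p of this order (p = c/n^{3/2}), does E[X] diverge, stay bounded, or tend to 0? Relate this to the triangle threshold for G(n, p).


Number of potential triangles: C(116, 3) = 253460.
Each occurs with probability p³ ≈ (0.0008)³ ≈ 5.12789e-10.
By linearity: E[X] = C(116, 3)·p³ ≈ 253460 · 5.12789e-10 ≈ 0.000.
Since α = 3/2 > 1, p = c/n^{3/2} = o(1/n) is below the triangle threshold p ~ 1/n. Asymptotically E[X] ~ (c³/6)·n^{3(1−α)} = (1³/6)·n^{-1.5} → 0, so by Markov's inequality G has no triangles w.h.p.

E[X] ≈ 0.000; in regime p = Θ(1/n^{3/2}) E[X] tends to 0 (below the triangle threshold p ~ 1/n).


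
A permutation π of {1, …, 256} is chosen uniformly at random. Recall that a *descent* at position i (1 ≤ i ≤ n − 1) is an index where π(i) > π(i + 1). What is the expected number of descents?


Write X = Σ X_I over i = 1, …, 255, with X_I the indicator of one descent.
There are 255 indicators.
For each fixed i, the pair (π(i), π(i+1)) is a uniformly random ordered pair of distinct values from {1, …, 256}; by symmetry P[π(i) > π(i+1)] = 1/2.
By linearity: E[X] = 255 · (1/2) = (256 − 1) · (1/2) = 255/2 ≈ 127.50000.

E[X] = 255/2 = 127.50000.


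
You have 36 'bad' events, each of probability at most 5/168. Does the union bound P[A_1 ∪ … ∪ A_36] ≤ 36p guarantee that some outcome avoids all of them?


Union bound: P[∪_{i=1}^{36} A_i] ≤ Σ_i P[A_i] ≤ 36·p = 36·(5/168) = 15/14.
Numerically: 15/14 ≈ 1.0714.
Is 15/14 < 1? NO.
Since the bound 15/14 is ≥ 1, the union bound is uninformative here; it does NOT by itself certify existence.

36·p = 15/14 ≈ 1.0714; existence NOT certified by the union bound.


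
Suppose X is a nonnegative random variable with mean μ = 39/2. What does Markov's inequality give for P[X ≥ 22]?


μ = E[X] = 39/2, a = 22.
Markov: P[X ≥ 22] ≤ μ/a = (39/2)/22 = 39/44.
Numerically: ≈ 0.886.
(Since a = 22 > μ = 19.500, the bound 39/44 is < 1 and informative.)

P[X ≥ 22] ≤ 39/44 ≈ 0.886.


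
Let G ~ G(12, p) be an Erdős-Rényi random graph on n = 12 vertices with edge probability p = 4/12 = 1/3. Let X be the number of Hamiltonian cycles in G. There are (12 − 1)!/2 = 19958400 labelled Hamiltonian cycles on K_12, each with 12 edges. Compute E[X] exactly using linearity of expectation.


K_12 has (12 − 1)!/2 = 19958400 labelled Hamiltonian cycles.
For each such Hamiltonian cycle H, let X_H = 1 if all 12 edges of H are present in G. Then P[X_H = 1] = p^{12} = (1/3)^{12} = 1/531441.
By linearity: E[X] = Σ_H E[X_H] = 19958400 · p^{12} = 19958400 · 1/531441 = 246400/6561.
Numerically: E[X] ≈ 37.6.

E[X] = 19958400 · (1/3)^{12} = 246400/6561 ≈ 37.6.


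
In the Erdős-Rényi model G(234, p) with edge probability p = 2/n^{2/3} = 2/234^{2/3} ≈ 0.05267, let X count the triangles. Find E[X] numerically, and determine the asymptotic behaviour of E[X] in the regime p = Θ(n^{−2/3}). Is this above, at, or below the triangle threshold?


Number of potential triangles: C(234, 3) = 2108184.
Each occurs with probability p³ ≈ (0.05267)³ ≈ 1.461027e-04.
By linearity: E[X] = C(234, 3)·p³ ≈ 2108184 · 1.461027e-04 ≈ 308.0114.
Since α = 2/3 < 1, p = c/n^{2/3} ≫ 1/n is above the triangle threshold p ~ 1/n. Asymptotically E[X] ~ (c³/6)·n^{3(1−α)} = (2³/6)·n^{1} → ∞; triangles are abundant w.h.p.

E[X] ≈ 308.0114; in regime p = Θ(1/n^{2/3}) E[X] diverges (above the triangle threshold p ~ 1/n).


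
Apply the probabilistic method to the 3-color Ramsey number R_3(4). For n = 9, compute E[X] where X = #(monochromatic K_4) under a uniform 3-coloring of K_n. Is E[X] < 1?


E[X] = C(9, 4) · 3^{1 − 6} = 126 · 3^{−5} = 126/243.
As a reduced fraction: E[X] = 14/27 ≈ 0.519.
Is E[X] < 1? YES.
Since E[X] < 1, there exists a 3-coloring of K_{9} with no monochromatic K_4; hence R_3(4) > 9.

E[X] = 14/27 ≈ 0.519; E[X] < 1, so R_3(4) > 9.


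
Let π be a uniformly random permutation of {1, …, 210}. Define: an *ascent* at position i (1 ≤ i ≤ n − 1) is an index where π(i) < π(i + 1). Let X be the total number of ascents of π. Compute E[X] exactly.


Write X = Σ X_I over i = 1, …, 209, with X_I the indicator of one ascent.
There are 209 indicators.
For each fixed i, the pair (π(i), π(i+1)) is a uniformly random ordered pair of distinct values from {1, …, 210}; by symmetry P[π(i) < π(i+1)] = 1/2.
By linearity: E[X] = 209 · (1/2) = (210 − 1) · (1/2) = 209/2 ≈ 104.500000.

E[X] = 209/2 = 104.500000.


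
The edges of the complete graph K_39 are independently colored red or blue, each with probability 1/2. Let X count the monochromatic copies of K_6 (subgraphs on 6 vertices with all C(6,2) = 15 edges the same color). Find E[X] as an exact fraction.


Let X = Σ_S X_S over the C(39, 6) = 3262623 subsets S of size 6, where X_S = 1 if the K_6 on S is monochromatic.
For a fixed S, the K_6 on S has C(6, 2) = 15 edges. P[all 15 edges red] = (1/2)^15, and likewise for blue, so P[monochromatic] = 2·(1/2)^15 = 2^{1 − 15} = 1/16384.
By linearity: E[X] = C(39, 6) · 2^{1 − 15} = 3262623 · 1/16384 = 3262623/16384.
Numerically: E[X] ≈ 199.1347.

E[X] = C(39,6)·2^(1−C(6,2)) = 3262623/16384 ≈ 199.1347.


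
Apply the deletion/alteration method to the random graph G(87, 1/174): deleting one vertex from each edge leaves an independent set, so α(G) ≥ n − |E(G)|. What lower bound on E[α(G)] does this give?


E[|E(G)|] = C(87, 2)·p = 3741 · (1/174) = 43/2.
E[α(G)] ≥ n − E[|E(G)|] = 87 − 43/2 = 131/2.
Numerically: ≈ 65.500000.
(This is only a lower bound; the true E[α(G)] may be larger.)

E[α(G)] ≥ 131/2 ≈ 65.500000.


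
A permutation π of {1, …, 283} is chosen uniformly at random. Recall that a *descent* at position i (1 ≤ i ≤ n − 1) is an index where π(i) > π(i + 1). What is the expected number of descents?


Write X = Σ X_I over i = 1, …, 282, with X_I the indicator of one descent.
There are 282 indicators.
For each fixed i, the pair (π(i), π(i+1)) is a uniformly random ordered pair of distinct values from {1, …, 283}; by symmetry P[π(i) > π(i+1)] = 1/2.
By linearity: E[X] = 282 · (1/2) = (283 − 1) · (1/2) = 141 ≈ 141.00000.

E[X] = 141 = 141.00000.


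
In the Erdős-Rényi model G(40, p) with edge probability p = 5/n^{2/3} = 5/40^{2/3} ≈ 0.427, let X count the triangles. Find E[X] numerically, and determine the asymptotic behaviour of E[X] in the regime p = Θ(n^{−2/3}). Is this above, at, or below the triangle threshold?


Number of potential triangles: C(40, 3) = 9880.
Each occurs with probability p³ ≈ (0.427)³ ≈ 7.81250e-02.
By linearity: E[X] = C(40, 3)·p³ ≈ 9880 · 7.81250e-02 ≈ 771.875.
Since α = 2/3 < 1, p = c/n^{2/3} ≫ 1/n is above the triangle threshold p ~ 1/n. Asymptotically E[X] ~ (c³/6)·n^{3(1−α)} = (5³/6)·n^{1} → ∞; triangles are abundant w.h.p.

E[X] ≈ 771.875; in regime p = Θ(1/n^{2/3}) E[X] diverges (above the triangle threshold p ~ 1/n).


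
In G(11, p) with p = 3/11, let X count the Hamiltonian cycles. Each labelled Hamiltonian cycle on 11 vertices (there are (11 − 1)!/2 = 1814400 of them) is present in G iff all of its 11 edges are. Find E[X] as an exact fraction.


K_11 has (11 − 1)!/2 = 1814400 labelled Hamiltonian cycles.
For each such Hamiltonian cycle H, let X_H = 1 if all 11 edges of H are present in G. Then P[X_H = 1] = p^{11} = (3/11)^{11} = 177147/285311670611.
By linearity: E[X] = Σ_H E[X_H] = 1814400 · p^{11} = 1814400 · 177147/285311670611 = 321415516800/285311670611.
Numerically: E[X] ≈ 1.1265.

E[X] = 1814400 · (3/11)^{11} = 321415516800/285311670611 ≈ 1.1265.


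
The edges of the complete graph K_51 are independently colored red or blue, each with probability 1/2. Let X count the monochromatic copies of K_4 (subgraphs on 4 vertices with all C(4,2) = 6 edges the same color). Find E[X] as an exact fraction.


Let X = Σ_S X_S over the C(51, 4) = 249900 subsets S of size 4, where X_S = 1 if the K_4 on S is monochromatic.
For a fixed S, the K_4 on S has C(4, 2) = 6 edges. P[all 6 edges red] = (1/2)^6, and likewise for blue, so P[monochromatic] = 2·(1/2)^6 = 2^{1 − 6} = 1/32.
Summing: E[X] = C(51, 4) · 2^{1 − 6} = 249900 · 1/32 = 62475/8.
Numerically: E[X] ≈ 7809.375000.

E[X] = C(51,4)·2^(1−C(4,2)) = 62475/8 ≈ 7809.375000.


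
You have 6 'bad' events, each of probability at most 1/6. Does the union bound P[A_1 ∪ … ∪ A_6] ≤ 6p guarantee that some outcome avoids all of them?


Union bound: P[∪_{i=1}^{6} A_i] ≤ Σ_i P[A_i] ≤ 6·p = 6·(1/6) = 1.
Numerically: 1 ≈ 1.0000.
Is 1 < 1? NO.
Since the bound 1 is ≥ 1, the union bound is uninformative here; it does NOT by itself certify existence.

6·p = 1 ≈ 1.0000; existence NOT certified by the union bound.


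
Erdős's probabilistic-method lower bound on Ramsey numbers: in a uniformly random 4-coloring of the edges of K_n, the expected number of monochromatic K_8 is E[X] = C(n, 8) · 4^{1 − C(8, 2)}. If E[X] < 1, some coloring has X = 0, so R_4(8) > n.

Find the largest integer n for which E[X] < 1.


We need C(n, 8) · 4^{1 − 28} < 1, i.e. C(n, 8) < 4^{28 − 1} = 18014398509481984.
Check values of n near the boundary:
  n = 402: C(402, 8) = 15770615726749950; 15770615726749950 < 18014398509481984? YES
  n = 403: C(403, 8) = 16090020602228430; 16090020602228430 < 18014398509481984? YES
  n = 404: C(404, 8) = 16415071523485570; 16415071523485570 < 18014398509481984? YES
  n = 405: C(405, 8) = 16745853821188050; 16745853821188050 < 18014398509481984? YES
  n = 406: C(406, 8) = 17082453897995850; 17082453897995850 < 18014398509481984? YES
  n = 407: C(407, 8) = 17424959239309050; 17424959239309050 < 18014398509481984? YES
  n = 408: C(408, 8) = 17773458424095231; 17773458424095231 < 18014398509481984? YES
  n = 409: C(409, 8) = 18128041135797879; 18128041135797879 < 18014398509481984? NO
  n = 410: C(410, 8) = 18488798173326195; 18488798173326195 < 18014398509481984? NO
The largest n with C(n, 8) < 18014398509481984 is n = 408 (where E[X] = 17773458424095231/18014398509481984 ≈ 0.98663). Hence R_4(8) > 408, i.e. R_4(8) ≥ 409.

Largest n = 408; hence R_4(8) > 408.


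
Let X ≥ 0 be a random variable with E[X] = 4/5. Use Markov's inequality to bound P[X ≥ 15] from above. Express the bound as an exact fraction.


μ = E[X] = 4/5, a = 15.
Markov: P[X ≥ 15] ≤ μ/a = (4/5)/15 = 4/75.
Numerically: ≈ 0.05333.
(Since a = 15 > μ = 0.80000, the bound 4/75 is < 1 and informative.)

P[X ≥ 15] ≤ 4/75 ≈ 0.05333.


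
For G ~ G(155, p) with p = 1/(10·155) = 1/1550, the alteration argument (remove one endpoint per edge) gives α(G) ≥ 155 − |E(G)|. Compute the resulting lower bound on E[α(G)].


E[|E(G)|] = C(155, 2)·p = 11935 · (1/1550) = 77/10.
E[α(G)] ≥ n − E[|E(G)|] = 155 − 77/10 = 1473/10.
Numerically: ≈ 147.30000.
(This is only a lower bound; the true E[α(G)] may be larger.)

E[α(G)] ≥ 1473/10 ≈ 147.30000.


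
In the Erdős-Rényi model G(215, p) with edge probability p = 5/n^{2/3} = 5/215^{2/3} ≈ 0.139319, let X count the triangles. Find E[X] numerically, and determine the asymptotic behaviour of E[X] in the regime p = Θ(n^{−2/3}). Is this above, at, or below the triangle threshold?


Number of potential triangles: C(215, 3) = 1633355.
Each occurs with probability p³ ≈ (0.139319)³ ≈ 2.70416441e-03.
By linearity: E[X] = C(215, 3)·p³ ≈ 1633355 · 2.70416441e-03 ≈ 4416.860465.
Since α = 2/3 < 1, p = c/n^{2/3} ≫ 1/n is above the triangle threshold p ~ 1/n. Asymptotically E[X] ~ (c³/6)·n^{3(1−α)} = (5³/6)·n^{1} → ∞; triangles are abundant w.h.p.

E[X] ≈ 4416.860465; in regime p = Θ(1/n^{2/3}) E[X] diverges (above the triangle threshold p ~ 1/n).


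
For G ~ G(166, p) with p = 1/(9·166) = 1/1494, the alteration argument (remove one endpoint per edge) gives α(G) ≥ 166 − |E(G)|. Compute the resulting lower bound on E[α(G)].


E[|E(G)|] = C(166, 2)·p = 13695 · (1/1494) = 55/6.
E[α(G)] ≥ n − E[|E(G)|] = 166 − 55/6 = 941/6.
Numerically: ≈ 156.8333.
(This is only a lower bound; the true E[α(G)] may be larger.)

E[α(G)] ≥ 941/6 ≈ 156.8333.


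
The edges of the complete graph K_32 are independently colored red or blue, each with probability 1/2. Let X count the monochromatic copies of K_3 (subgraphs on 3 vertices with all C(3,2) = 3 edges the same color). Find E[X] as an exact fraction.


Let X = Σ_S X_S over the C(32, 3) = 4960 subsets S of size 3, where X_S = 1 if the K_3 on S is monochromatic.
For a fixed S, the K_3 on S has C(3, 2) = 3 edges. P[all 3 edges red] = (1/2)^3, and likewise for blue, so P[monochromatic] = 2·(1/2)^3 = 2^{1 − 3} = 1/4.
Summing: E[X] = C(32, 3) · 2^{1 − 3} = 4960 · 1/4 = 1240.
Numerically: E[X] ≈ 1240.0000.

E[X] = C(32,3)·2^(1−C(3,2)) = 1240 ≈ 1240.0000.


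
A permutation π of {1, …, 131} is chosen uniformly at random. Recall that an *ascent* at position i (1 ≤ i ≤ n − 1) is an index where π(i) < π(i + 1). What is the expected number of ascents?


Write X = Σ X_I over i = 1, …, 130, with X_I the indicator of one ascent.
There are 130 indicators.
For each fixed i, the pair (π(i), π(i+1)) is a uniformly random ordered pair of distinct values from {1, …, 131}; by symmetry P[π(i) < π(i+1)] = 1/2.
By linearity: E[X] = 130 · (1/2) = (131 − 1) · (1/2) = 65 ≈ 65.00000.

E[X] = 65 = 65.00000.


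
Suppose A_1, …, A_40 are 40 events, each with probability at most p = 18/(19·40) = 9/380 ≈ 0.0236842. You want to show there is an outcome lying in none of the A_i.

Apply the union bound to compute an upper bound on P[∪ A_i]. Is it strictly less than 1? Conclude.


Union bound: P[∪_{i=1}^{40} A_i] ≤ Σ_i P[A_i] ≤ 40·p = 40·(9/380) = 18/19.
Numerically: 18/19 ≈ 0.9473684.
Is 18/19 < 1? YES.
Since P[∪ A_i] ≤ 18/19 < 1, the complement has P[∩ A_i^c] ≥ 1 − 18/19 = 1/19 > 0, so some outcome avoids every A_i.

40·p = 18/19 ≈ 0.9473684; existence CERTIFIED by the union bound.


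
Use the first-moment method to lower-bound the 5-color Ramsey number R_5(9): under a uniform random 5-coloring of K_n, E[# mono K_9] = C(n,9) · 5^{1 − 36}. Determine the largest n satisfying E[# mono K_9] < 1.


We need C(n, 9) · 5^{1 − 36} < 1, i.e. C(n, 9) < 5^{36 − 1} = 2910383045673370361328125.
Check values of n near the boundary:
  n = 2169: C(2169, 9) = 2879753360044504243499683; 2879753360044504243499683 < 2910383045673370361328125? YES
  n = 2170: C(2170, 9) = 2891746779868845075610510; 2891746779868845075610510 < 2910383045673370361328125? YES
  n = 2171: C(2171, 9) = 2903784578674959601827205; 2903784578674959601827205 < 2910383045673370361328125? YES
  n = 2172: C(2172, 9) = 2915866900084148060642020; 2915866900084148060642020 < 2910383045673370361328125? NO
  n = 2173: C(2173, 9) = 2927993888115921319674265; 2927993888115921319674265 < 2910383045673370361328125? NO
  n = 2174: C(2174, 9) = 2940165687188920530702934; 2940165687188920530702934 < 2910383045673370361328125? NO
The largest n with C(n, 9) < 2910383045673370361328125 is n = 2171 (where E[X] = 580756915734991920365441/582076609134674072265625 ≈ 0.99773). Hence R_5(9) > 2171, i.e. R_5(9) ≥ 2172.

Largest n = 2171; hence R_5(9) > 2171.


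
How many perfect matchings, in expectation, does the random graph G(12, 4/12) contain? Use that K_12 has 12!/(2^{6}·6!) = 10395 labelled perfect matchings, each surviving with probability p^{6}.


K_12 has 12!/(2^{6}·6!) = 10395 labelled perfect matchings.
For each such perfect matching H, let X_H = 1 if all 6 edges of H are present in G. Then P[X_H = 1] = p^{6} = (1/3)^{6} = 1/729.
Summing the indicators: E[X] = Σ_H E[X_H] = 10395 · p^{6} = 10395 · 1/729 = 385/27.
Numerically: E[X] ≈ 14.3.

E[X] = 10395 · (1/3)^{6} = 385/27 ≈ 14.3.


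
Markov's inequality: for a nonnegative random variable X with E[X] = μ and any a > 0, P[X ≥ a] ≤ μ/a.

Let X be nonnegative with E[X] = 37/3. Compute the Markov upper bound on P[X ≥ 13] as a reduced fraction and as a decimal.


μ = E[X] = 37/3, a = 13.
Markov: P[X ≥ 13] ≤ μ/a = (37/3)/13 = 37/39.
Numerically: ≈ 0.948718.
(Since a = 13 > μ = 12.333333, the bound 37/39 is < 1 and informative.)

P[X ≥ 13] ≤ 37/39 ≈ 0.948718.


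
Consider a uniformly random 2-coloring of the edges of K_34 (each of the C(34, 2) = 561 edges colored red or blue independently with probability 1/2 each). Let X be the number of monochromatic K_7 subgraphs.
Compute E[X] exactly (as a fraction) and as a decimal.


Let X = Σ_S X_S over the C(34, 7) = 5379616 subsets S of size 7, where X_S = 1 if the K_7 on S is monochromatic.
For a fixed S, the K_7 on S has C(7, 2) = 21 edges. P[all 21 edges red] = (1/2)^21, and likewise for blue, so P[monochromatic] = 2·(1/2)^21 = 2^{1 − 21} = 1/1048576.
By linearity of expectation: E[X] = C(34, 7) · 2^{1 − 21} = 5379616 · 1/1048576 = 168113/32768.
Numerically: E[X] ≈ 5.130.

E[X] = C(34,7)·2^(1−C(7,2)) = 168113/32768 ≈ 5.130.


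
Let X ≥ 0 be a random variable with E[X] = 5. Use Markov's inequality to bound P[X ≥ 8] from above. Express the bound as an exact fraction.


μ = E[X] = 5, a = 8.
Markov: P[X ≥ 8] ≤ μ/a = (5)/8 = 5/8.
Numerically: ≈ 0.6250.
(Since a = 8 > μ = 5.0000, the bound 5/8 is < 1 and informative.)

P[X ≥ 8] ≤ 5/8 ≈ 0.6250.


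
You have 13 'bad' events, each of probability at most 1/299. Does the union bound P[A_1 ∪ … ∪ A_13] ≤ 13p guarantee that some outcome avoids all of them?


Union bound: P[∪_{i=1}^{13} A_i] ≤ Σ_i P[A_i] ≤ 13·p = 13·(1/299) = 1/23.
Numerically: 1/23 ≈ 0.0434783.
Is 1/23 < 1? YES.
Since P[∪ A_i] ≤ 1/23 < 1, the complement has P[∩ A_i^c] ≥ 1 − 1/23 = 22/23 > 0, so some outcome avoids every A_i.

13·p = 1/23 ≈ 0.0434783; existence CERTIFIED by the union bound.


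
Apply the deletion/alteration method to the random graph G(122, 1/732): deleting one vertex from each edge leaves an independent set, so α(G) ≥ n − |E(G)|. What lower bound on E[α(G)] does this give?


E[|E(G)|] = C(122, 2)·p = 7381 · (1/732) = 121/12.
E[α(G)] ≥ n − E[|E(G)|] = 122 − 121/12 = 1343/12.
Numerically: ≈ 111.916667.
(This is only a lower bound; the true E[α(G)] may be larger.)

E[α(G)] ≥ 1343/12 ≈ 111.916667.


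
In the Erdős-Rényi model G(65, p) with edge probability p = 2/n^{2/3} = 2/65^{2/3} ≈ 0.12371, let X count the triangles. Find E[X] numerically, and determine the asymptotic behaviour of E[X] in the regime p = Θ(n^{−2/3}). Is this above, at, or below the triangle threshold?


Number of potential triangles: C(65, 3) = 43680.
Each occurs with probability p³ ≈ (0.12371)³ ≈ 1.8934911e-03.
By linearity: E[X] = C(65, 3)·p³ ≈ 43680 · 1.8934911e-03 ≈ 82.70769.
Since α = 2/3 < 1, p = c/n^{2/3} ≫ 1/n is above the triangle threshold p ~ 1/n. Asymptotically E[X] ~ (c³/6)·n^{3(1−α)} = (2³/6)·n^{1} → ∞; triangles are abundant w.h.p.

E[X] ≈ 82.70769; in regime p = Θ(1/n^{2/3}) E[X] diverges (above the triangle threshold p ~ 1/n).


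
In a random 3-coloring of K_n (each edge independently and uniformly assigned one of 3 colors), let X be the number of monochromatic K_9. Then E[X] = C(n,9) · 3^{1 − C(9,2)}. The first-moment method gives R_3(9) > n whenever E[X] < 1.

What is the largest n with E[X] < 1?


We need C(n, 9) · 3^{1 − 36} < 1, i.e. C(n, 9) < 3^{36 − 1} = 50031545098999707.
Check values of n near the boundary:
  n = 300: C(300, 9) = 48052241692154700; 48052241692154700 < 50031545098999707? YES
  n = 301: C(301, 9) = 49533303936090975; 49533303936090975 < 50031545098999707? YES
  n = 302: C(302, 9) = 51054804739588650; 51054804739588650 < 50031545098999707? NO
  n = 303: C(303, 9) = 52617706925494425; 52617706925494425 < 50031545098999707? NO
The largest n with C(n, 9) < 50031545098999707 is n = 301 (where E[X] = 16511101312030325/16677181699666569 ≈ 0.990041). Hence R_3(9) > 301, i.e. R_3(9) ≥ 302.

Largest n = 301; hence R_3(9) > 301.


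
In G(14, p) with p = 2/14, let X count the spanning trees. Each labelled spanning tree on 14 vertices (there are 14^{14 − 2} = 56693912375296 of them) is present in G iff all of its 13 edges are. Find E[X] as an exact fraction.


K_14 has 14^{14 − 2} = 56693912375296 labelled spanning trees.
For each such spanning tree H, let X_H = 1 if all 13 edges of H are present in G. Then P[X_H = 1] = p^{13} = (1/7)^{13} = 1/96889010407.
By linearity of expectation: E[X] = Σ_H E[X_H] = 56693912375296 · p^{13} = 56693912375296 · 1/96889010407 = 4096/7.
Numerically: E[X] ≈ 585.143.

E[X] = 56693912375296 · (1/7)^{13} = 4096/7 ≈ 585.143.


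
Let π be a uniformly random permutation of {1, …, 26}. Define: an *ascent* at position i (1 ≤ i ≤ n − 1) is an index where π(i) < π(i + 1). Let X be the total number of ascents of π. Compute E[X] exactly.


Write X = Σ X_I over i = 1, …, 25, with X_I the indicator of one ascent.
There are 25 indicators.
For each fixed i, the pair (π(i), π(i+1)) is a uniformly random ordered pair of distinct values from {1, …, 26}; by symmetry P[π(i) < π(i+1)] = 1/2.
By linearity: E[X] = 25 · (1/2) = (26 − 1) · (1/2) = 25/2 ≈ 12.50000.

E[X] = 25/2 = 12.50000.


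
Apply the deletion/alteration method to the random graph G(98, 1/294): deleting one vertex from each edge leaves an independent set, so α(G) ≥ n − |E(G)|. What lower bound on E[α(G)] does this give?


E[|E(G)|] = C(98, 2)·p = 4753 · (1/294) = 97/6.
E[α(G)] ≥ n − E[|E(G)|] = 98 − 97/6 = 491/6.
Numerically: ≈ 81.83333.
(This is only a lower bound; the true E[α(G)] may be larger.)

E[α(G)] ≥ 491/6 ≈ 81.83333.


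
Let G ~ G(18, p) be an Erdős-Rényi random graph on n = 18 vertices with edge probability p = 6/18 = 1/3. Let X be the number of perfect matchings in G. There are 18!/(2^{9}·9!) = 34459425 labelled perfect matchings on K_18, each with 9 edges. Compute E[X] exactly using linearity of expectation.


K_18 has 18!/(2^{9}·9!) = 34459425 labelled perfect matchings.
For each such perfect matching H, let X_H = 1 if all 9 edges of H are present in G. Then P[X_H = 1] = p^{9} = (1/3)^{9} = 1/19683.
By linearity: E[X] = Σ_H E[X_H] = 34459425 · p^{9} = 34459425 · 1/19683 = 425425/243.
Numerically: E[X] ≈ 1750.72.

E[X] = 34459425 · (1/3)^{9} = 425425/243 ≈ 1750.72.


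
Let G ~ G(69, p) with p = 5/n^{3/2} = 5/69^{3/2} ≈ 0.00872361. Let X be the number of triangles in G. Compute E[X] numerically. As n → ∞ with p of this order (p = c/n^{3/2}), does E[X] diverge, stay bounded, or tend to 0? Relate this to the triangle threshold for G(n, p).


Number of potential triangles: C(69, 3) = 52394.
Each occurs with probability p³ ≈ (0.00872361)³ ≈ 6.63879265e-07.
By linearity: E[X] = C(69, 3)·p³ ≈ 52394 · 6.63879265e-07 ≈ 0.034783.
Since α = 3/2 > 1, p = c/n^{3/2} = o(1/n) is below the triangle threshold p ~ 1/n. Asymptotically E[X] ~ (c³/6)·n^{3(1−α)} = (5³/6)·n^{-1.5} → 0, so by Markov's inequality G has no triangles w.h.p.

E[X] ≈ 0.034783; in regime p = Θ(1/n^{3/2}) E[X] tends to 0 (below the triangle threshold p ~ 1/n).


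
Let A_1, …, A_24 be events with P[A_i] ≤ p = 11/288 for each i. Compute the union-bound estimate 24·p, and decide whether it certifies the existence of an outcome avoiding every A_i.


Union bound: P[∪_{i=1}^{24} A_i] ≤ Σ_i P[A_i] ≤ 24·p = 24·(11/288) = 11/12.
Numerically: 11/12 ≈ 0.91667.
Is 11/12 < 1? YES.
Since P[∪ A_i] ≤ 11/12 < 1, the complement has P[∩ A_i^c] ≥ 1 − 11/12 = 1/12 > 0, so some outcome avoids every A_i.

24·p = 11/12 ≈ 0.91667; existence CERTIFIED by the union bound.


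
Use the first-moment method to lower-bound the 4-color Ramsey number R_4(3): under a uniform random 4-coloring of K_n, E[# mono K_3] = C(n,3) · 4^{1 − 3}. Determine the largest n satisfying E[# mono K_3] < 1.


We need C(n, 3) · 4^{1 − 3} < 1, i.e. C(n, 3) < 4^{3 − 1} = 16.
Check values of n near the boundary:
  n = 3: C(3, 3) = 1; 1 < 16? YES
  n = 4: C(4, 3) = 4; 4 < 16? YES
  n = 5: C(5, 3) = 10; 10 < 16? YES
  n = 6: C(6, 3) = 20; 20 < 16? NO
The largest n with C(n, 3) < 16 is n = 5 (where E[X] = 5/8 ≈ 0.625). Hence R_4(3) > 5, i.e. R_4(3) ≥ 6.

Largest n = 5; hence R_4(3) > 5.


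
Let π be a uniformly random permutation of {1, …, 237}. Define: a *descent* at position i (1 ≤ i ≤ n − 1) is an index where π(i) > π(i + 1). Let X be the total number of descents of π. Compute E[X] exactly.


Write X = Σ X_I over i = 1, …, 236, with X_I the indicator of one descent.
There are 236 indicators.
For each fixed i, the pair (π(i), π(i+1)) is a uniformly random ordered pair of distinct values from {1, …, 237}; by symmetry P[π(i) > π(i+1)] = 1/2.
By linearity: E[X] = 236 · (1/2) = (237 − 1) · (1/2) = 118 ≈ 118.0000.

E[X] = 118 = 118.0000.


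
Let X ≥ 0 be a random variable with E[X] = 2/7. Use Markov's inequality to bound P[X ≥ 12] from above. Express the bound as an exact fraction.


μ = E[X] = 2/7, a = 12.
Markov: P[X ≥ 12] ≤ μ/a = (2/7)/12 = 1/42.
Numerically: ≈ 0.0238.
(Since a = 12 > μ = 0.2857, the bound 1/42 is < 1 and informative.)

P[X ≥ 12] ≤ 1/42 ≈ 0.0238.


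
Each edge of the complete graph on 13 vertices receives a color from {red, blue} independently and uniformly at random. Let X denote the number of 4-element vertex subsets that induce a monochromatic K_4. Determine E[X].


Let X = Σ_S X_S over the C(13, 4) = 715 subsets S of size 4, where X_S = 1 if the K_4 on S is monochromatic.
For a fixed S, the K_4 on S has C(4, 2) = 6 edges. P[all 6 edges red] = (1/2)^6, and likewise for blue, so P[monochromatic] = 2·(1/2)^6 = 2^{1 − 6} = 1/32.
Summing: E[X] = C(13, 4) · 2^{1 − 6} = 715 · 1/32 = 715/32.
Numerically: E[X] ≈ 22.343750.

E[X] = C(13,4)·2^(1−C(4,2)) = 715/32 ≈ 22.343750.


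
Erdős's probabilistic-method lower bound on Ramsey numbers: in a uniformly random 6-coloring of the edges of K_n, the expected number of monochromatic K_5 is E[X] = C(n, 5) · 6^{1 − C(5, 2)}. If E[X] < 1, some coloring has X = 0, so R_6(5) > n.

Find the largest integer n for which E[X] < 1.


We need C(n, 5) · 6^{1 − 10} < 1, i.e. C(n, 5) < 6^{10 − 1} = 10077696.
Check values of n near the boundary:
  n = 61: C(61, 5) = 5949147; 5949147 < 10077696? YES
  n = 62: C(62, 5) = 6471002; 6471002 < 10077696? YES
  n = 63: C(63, 5) = 7028847; 7028847 < 10077696? YES
  n = 64: C(64, 5) = 7624512; 7624512 < 10077696? YES
  n = 65: C(65, 5) = 8259888; 8259888 < 10077696? YES
  n = 66: C(66, 5) = 8936928; 8936928 < 10077696? YES
  n = 67: C(67, 5) = 9657648; 9657648 < 10077696? YES
  n = 68: C(68, 5) = 10424128; 10424128 < 10077696? NO
  n = 69: C(69, 5) = 11238513; 11238513 < 10077696? NO
  n = 70: C(70, 5) = 12103014; 12103014 < 10077696? NO
The largest n with C(n, 5) < 10077696 is n = 67 (where E[X] = 67067/69984 ≈ 0.9583190). Hence R_6(5) > 67, i.e. R_6(5) ≥ 68.

Largest n = 67; hence R_6(5) > 67.


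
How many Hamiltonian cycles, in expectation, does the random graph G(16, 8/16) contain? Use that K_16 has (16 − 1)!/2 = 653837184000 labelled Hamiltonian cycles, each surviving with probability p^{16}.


K_16 has (16 − 1)!/2 = 653837184000 labelled Hamiltonian cycles.
For each such Hamiltonian cycle H, let X_H = 1 if all 16 edges of H are present in G. Then P[X_H = 1] = p^{16} = (1/2)^{16} = 1/65536.
Summing the indicators: E[X] = Σ_H E[X_H] = 653837184000 · p^{16} = 653837184000 · 1/65536 = 638512875/64.
Numerically: E[X] ≈ 9.9768e+06.

E[X] = 653837184000 · (1/2)^{16} = 638512875/64 ≈ 9.9768e+06.


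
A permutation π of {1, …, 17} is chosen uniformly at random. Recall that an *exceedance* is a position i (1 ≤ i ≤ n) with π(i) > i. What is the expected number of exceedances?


Write X = Σ_{i=1}^{17} X_i, where X_i = 1_{π(i) > i}.
For each fixed i, π(i) is uniform over {1, …, 17} (marginal of a uniform permutation), so P[π(i) > i] = (n − i)/n. Summing: Σ_{i=1}^{17} (n − i)/n = (0 + 1 + … + 16)/17 = 17(17 − 1)/(2·17) = (17 − 1)/2.
Hence E[X] = Σ_{i=1}^{17} (17 − i)/17 = 8 ≈ 8.0000.

E[X] = 8 = 8.0000.


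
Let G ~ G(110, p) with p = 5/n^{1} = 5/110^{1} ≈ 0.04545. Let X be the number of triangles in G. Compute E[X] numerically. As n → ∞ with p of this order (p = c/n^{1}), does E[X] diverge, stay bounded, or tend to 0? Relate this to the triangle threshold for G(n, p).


Number of potential triangles: C(110, 3) = 215820.
Each occurs with probability p³ ≈ (0.04545)³ ≈ 9.391435e-05.
By linearity: E[X] = C(110, 3)·p³ ≈ 215820 · 9.391435e-05 ≈ 20.2686.
Here α = 1, so p = 5/n is exactly at the triangle threshold p ~ 1/n. Asymptotically E[X] → c³/6 = 5³/6 = 125/6 ≈ 20.8333, a bounded constant. In this regime the triangle count is asymptotically Poisson(c³/6).

E[X] ≈ 20.2686; in regime p = Θ(1/n^{1}) E[X] stays bounded (at the triangle threshold p ~ 1/n).


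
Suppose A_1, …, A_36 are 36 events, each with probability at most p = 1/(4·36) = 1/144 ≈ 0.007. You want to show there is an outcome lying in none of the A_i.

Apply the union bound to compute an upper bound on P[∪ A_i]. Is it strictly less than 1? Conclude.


Union bound: P[∪_{i=1}^{36} A_i] ≤ Σ_i P[A_i] ≤ 36·p = 36·(1/144) = 1/4.
Numerically: 1/4 ≈ 0.250.
Is 1/4 < 1? YES.
Since P[∪ A_i] ≤ 1/4 < 1, the complement has P[∩ A_i^c] ≥ 1 − 1/4 = 3/4 > 0, so some outcome avoids every A_i.

36·p = 1/4 ≈ 0.250; existence CERTIFIED by the union bound.


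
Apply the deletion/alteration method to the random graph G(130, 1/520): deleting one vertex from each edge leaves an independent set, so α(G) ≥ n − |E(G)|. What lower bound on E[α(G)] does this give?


E[|E(G)|] = C(130, 2)·p = 8385 · (1/520) = 129/8.
E[α(G)] ≥ n − E[|E(G)|] = 130 − 129/8 = 911/8.
Numerically: ≈ 113.8750.
(This is only a lower bound; the true E[α(G)] may be larger.)

E[α(G)] ≥ 911/8 ≈ 113.8750.


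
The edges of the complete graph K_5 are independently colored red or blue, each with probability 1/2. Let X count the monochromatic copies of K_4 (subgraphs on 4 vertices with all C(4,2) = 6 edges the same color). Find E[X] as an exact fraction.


Let X = Σ_S X_S over the C(5, 4) = 5 subsets S of size 4, where X_S = 1 if the K_4 on S is monochromatic.
For a fixed S, the K_4 on S has C(4, 2) = 6 edges. P[all 6 edges red] = (1/2)^6, and likewise for blue, so P[monochromatic] = 2·(1/2)^6 = 2^{1 − 6} = 1/32.
Summing: E[X] = C(5, 4) · 2^{1 − 6} = 5 · 1/32 = 5/32.
Numerically: E[X] ≈ 0.15625.

E[X] = C(5,4)·2^(1−C(4,2)) = 5/32 ≈ 0.15625.


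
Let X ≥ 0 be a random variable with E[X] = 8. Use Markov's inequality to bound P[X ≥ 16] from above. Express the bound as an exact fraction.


μ = E[X] = 8, a = 16.
Markov: P[X ≥ 16] ≤ μ/a = (8)/16 = 1/2.
Numerically: ≈ 0.5000.
(Since a = 16 > μ = 8.0000, the bound 1/2 is < 1 and informative.)

P[X ≥ 16] ≤ 1/2 ≈ 0.5000.


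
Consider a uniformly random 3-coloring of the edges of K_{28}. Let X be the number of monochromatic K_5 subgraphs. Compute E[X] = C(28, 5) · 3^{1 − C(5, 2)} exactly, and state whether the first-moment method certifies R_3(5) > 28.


E[X] = C(28, 5) · 3^{1 − 10} = 98280 · 3^{−9} = 98280/19683.
As a reduced fraction: E[X] = 3640/729 ≈ 4.993141.
Is E[X] < 1? NO.
Since E[X] ≥ 1, the first-moment bound is inconclusive at n = 28; it does NOT by itself certify R_3(5) > 28.

E[X] = 3640/729 ≈ 4.993141; E[X] ≥ 1; first-moment method inconclusive here.
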